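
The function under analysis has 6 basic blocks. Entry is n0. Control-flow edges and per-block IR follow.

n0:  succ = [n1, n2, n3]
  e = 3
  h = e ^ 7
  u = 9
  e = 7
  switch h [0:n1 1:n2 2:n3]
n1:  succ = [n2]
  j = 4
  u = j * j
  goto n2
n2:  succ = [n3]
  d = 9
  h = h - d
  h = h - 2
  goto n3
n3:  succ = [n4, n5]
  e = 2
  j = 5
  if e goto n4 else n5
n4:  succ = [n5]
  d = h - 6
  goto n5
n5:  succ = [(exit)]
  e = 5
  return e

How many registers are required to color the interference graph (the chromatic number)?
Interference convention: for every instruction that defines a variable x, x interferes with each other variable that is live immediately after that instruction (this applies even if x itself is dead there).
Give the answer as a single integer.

Per-block:
  n0: def={e,h,u} ue=∅
  n1: def={j,u} ue=∅
  n2: def={d,h} ue={h}
  n3: def={e,j} ue=∅
  n4: def={d} ue={h}
  n5: def={e} ue=∅

Live sets:
  live n0: ∅→{h}
  live n1: {h}→{h}
  live n2: {h}→{h}
  live n3: {h}→{h}
  live n4: {h}→∅
  live n5: ∅→∅

Conflict graph:
  d — {h}
  e — {h,j}
  h — {d,e,j,u}
  j — {e,h}
  u — {h}

Colouring:
  lower bound: {e,h,j} mutually conflict ⇒ χ ≥ 3
  3-colouring: r0={h}  r1={d,e,u}  r2={j}
  χ = 3

Answer: 3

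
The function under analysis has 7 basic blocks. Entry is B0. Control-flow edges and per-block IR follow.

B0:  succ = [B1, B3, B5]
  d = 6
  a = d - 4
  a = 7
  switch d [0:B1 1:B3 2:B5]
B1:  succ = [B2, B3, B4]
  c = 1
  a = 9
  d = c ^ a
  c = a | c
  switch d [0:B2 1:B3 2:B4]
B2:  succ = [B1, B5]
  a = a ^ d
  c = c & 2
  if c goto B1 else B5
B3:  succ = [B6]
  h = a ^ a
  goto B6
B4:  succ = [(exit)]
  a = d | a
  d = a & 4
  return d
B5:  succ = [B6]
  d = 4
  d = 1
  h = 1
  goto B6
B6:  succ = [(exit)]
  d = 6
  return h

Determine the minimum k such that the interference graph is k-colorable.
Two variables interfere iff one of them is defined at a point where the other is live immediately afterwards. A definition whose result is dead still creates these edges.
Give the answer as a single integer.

Answer: 3

Analysis:
Per-block:
  B0 def {a,d} use ∅
  B1 def {a,c,d} use ∅
  B2 def {a,c} use {a,c,d}
  B3 def {h} use {a}
  B4 def {a,d} use {a,d}
  B5 def {d,h} use ∅
  B6 def {d} use {h}

Live sets:
  B0 li=∅ lo={a}
  B1 li=∅ lo={a,c,d}
  B2 li={a,c,d} lo=∅
  B3 li={a} lo={h}
  B4 li={a,d} lo=∅
  B5 li=∅ lo={h}
  B6 li={h} lo=∅

Interfere edges:
  a: {c,d}
  c: {a,d}
  d: {a,c,h}
  h: {d}

Chromatic number:
  clique {a,c,d} ⇒ need ≥ 3
  assign a→R1 c→R2 d→R0 h→R1 — no edge inside a register ⇒ χ ≤ 3
  χ = 3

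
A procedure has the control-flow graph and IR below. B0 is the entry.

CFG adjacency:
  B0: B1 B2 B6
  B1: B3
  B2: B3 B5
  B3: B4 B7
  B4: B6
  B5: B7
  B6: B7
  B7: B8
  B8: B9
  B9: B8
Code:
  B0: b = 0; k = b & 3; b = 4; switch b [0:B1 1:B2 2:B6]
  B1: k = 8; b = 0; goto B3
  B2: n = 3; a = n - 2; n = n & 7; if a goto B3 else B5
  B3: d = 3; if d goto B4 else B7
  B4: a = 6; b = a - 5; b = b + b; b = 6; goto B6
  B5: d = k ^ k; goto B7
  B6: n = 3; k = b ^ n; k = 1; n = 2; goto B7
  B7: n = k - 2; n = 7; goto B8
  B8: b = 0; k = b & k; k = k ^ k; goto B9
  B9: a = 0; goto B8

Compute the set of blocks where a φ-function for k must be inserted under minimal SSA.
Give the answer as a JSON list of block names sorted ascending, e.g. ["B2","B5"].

Answer: ["B3", "B6", "B7", "B8"]

Derivation:
idom tree: B1←B0 B2←B0 B3←B0 B4←B3 B5←B2 B6←B0 B7←B0 B8←B7 B9←B8
Dom∩ at merges:
  B3: preds {B1,B2}: {B0,B1} ∩ {B0,B2} = {B0}; idom=B0
  B6: preds {B0,B4}: {B0} ∩ {B0,B3,B4} = {B0}; idom=B0
  B7: preds {B3,B5,B6}: {B0,B3} ∩ {B0,B2,B5} ∩ {B0,B6} = {B0}; idom=B0
  B8: preds {B7,B9}: {B0,B7} ∩ {B0,B7,B8,B9} = {B0,B7}; idom=B7

DF walk-up:
  join B3 pred B1: B1 stop@B0
  join B3 pred B2: B2 stop@B0
  join B6 pred B0: · stop@B0
  join B6 pred B4: B4→B3 stop@B0
  join B7 pred B3: B3 stop@B0
  join B7 pred B5: B5→B2 stop@B0
  join B7 pred B6: B6 stop@B0
  join B8 pred B7: · stop@B7
  join B8 pred B9: B9→B8 stop@B7
  DF(B0)=∅
  DF(B1)={B3}
  DF(B2)={B3,B7}
  DF(B3)={B6,B7}
  DF(B4)={B6}
  DF(B5)={B7}
  DF(B6)={B7}
  DF(B7)=∅
  DF(B8)={B8}
  DF(B9)={B8}

φ for k: defs {B0,B1,B6,B8}
  DF⁺ = {B3,B6,B7,B8}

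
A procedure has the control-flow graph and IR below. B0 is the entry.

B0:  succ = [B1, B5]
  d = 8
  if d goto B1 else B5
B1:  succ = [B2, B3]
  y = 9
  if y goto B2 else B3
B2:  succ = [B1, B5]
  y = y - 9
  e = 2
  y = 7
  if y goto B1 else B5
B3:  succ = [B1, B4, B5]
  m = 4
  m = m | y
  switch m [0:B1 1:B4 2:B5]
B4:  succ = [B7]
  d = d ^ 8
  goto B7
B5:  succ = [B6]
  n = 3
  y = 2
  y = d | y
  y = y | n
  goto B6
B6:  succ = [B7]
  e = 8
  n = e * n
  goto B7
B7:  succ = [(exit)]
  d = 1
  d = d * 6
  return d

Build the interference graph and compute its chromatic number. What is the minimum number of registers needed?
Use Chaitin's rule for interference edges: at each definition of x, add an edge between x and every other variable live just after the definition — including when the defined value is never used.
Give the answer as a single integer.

Per-block:
  B0: {d} / ∅
  B1: {y} / ∅
  B2: {e,y} / {y}
  B3: {m} / {y}
  B4: {d} / {d}
  B5: {n,y} / {d}
  B6: {e,n} / {n}
  B7: {d} / ∅

Live sets:
  B0 li=∅ lo={d}
  B1 li={d} lo={d,y}
  B2 li={d,y} lo={d}
  B3 li={d,y} lo={d}
  B4 li={d} lo=∅
  B5 li={d} lo={n}
  B6 li={n} lo=∅
  B7 li=∅ lo=∅

Interference:
  d↔{e,m,n,y}
  e↔{d,n}
  m↔{d,y}
  n↔{d,e,y}
  y↔{d,m,n}

Chromatic number:
  clique {d,e,n} ⇒ need ≥ 3
  3-colouring: c0={d}  c1={m,n}  c2={e,y}
  χ = 3

Answer: 3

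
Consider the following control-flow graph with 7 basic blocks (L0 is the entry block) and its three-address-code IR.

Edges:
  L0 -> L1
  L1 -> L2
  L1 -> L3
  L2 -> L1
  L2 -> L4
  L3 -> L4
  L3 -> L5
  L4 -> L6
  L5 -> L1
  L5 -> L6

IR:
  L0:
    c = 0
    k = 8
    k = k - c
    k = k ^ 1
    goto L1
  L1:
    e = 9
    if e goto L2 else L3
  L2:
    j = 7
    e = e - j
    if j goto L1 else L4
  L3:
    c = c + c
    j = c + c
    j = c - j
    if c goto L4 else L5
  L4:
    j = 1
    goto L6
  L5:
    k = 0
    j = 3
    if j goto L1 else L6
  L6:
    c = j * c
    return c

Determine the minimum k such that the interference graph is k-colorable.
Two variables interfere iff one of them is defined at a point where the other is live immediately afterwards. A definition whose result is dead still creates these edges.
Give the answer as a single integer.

Per-block:
  L0 def {c,k} use ∅
  L1 def {e} use ∅
  L2 def {e,j} use {e}
  L3 def {c,j} use {c}
  L4 def {j} use ∅
  L5 def {j,k} use ∅
  L6 def {c} use {c,j}

Live sets:
  live L0: ∅→{c}
  live L1: {c}→{c,e}
  live L2: {c,e}→{c}
  live L3: {c}→{c}
  live L4: {c}→{c,j}
  live L5: {c}→{c,j}
  live L6: {c,j}→∅

Interference:
  c: {e,j,k}
  e: {c,j}
  j: {c,e}
  k: {c}

Chromatic number:
  lower bound: {c,e,j} mutually conflict ⇒ χ ≥ 3
  3-colouring: r0={c}  r1={e,k}  r2={j}
  χ = 3

Answer: 3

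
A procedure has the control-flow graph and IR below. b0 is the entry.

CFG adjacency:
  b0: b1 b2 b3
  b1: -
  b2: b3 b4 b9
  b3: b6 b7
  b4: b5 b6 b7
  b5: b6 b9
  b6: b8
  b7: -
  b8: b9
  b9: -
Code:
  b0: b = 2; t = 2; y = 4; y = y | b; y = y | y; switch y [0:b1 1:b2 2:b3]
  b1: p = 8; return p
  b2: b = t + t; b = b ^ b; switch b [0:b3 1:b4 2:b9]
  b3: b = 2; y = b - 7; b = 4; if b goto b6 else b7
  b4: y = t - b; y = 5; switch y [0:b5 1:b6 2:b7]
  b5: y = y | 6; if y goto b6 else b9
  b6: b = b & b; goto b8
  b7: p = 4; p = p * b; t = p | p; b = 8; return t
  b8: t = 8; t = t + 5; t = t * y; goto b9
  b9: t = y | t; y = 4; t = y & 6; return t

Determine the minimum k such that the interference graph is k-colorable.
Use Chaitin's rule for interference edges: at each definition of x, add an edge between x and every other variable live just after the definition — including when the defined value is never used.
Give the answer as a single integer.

Block summaries:
  b0: def={b,t,y} ue=∅
  b1: def={p} ue=∅
  b2: def={b} ue={t}
  b3: def={b,y} ue=∅
  b4: def={y} ue={b,t}
  b5: def={y} ue={y}
  b6: def={b} ue={b}
  b7: def={b,p,t} ue={b}
  b8: def={t} ue={y}
  b9: def={t,y} ue={t,y}

Liveness:
  b0: in=∅ out={t,y}
  b1: in=∅ out=∅
  b2: in={t,y} out={b,t,y}
  b3: in=∅ out={b,y}
  b4: in={b,t} out={b,t,y}
  b5: in={b,t,y} out={b,t,y}
  b6: in={b,y} out={y}
  b7: in={b} out=∅
  b8: in={y} out={t,y}
  b9: in={t,y} out=∅

Interfere edges:
  b↔{p,t,y}
  p↔{b}
  t↔{b,y}
  y↔{b,t}

Registers:
  clique {b,t,y} ⇒ need ≥ 3
  3-colouring: c0={b}  c1={p,t}  c2={y}
  χ = 3

Answer: 3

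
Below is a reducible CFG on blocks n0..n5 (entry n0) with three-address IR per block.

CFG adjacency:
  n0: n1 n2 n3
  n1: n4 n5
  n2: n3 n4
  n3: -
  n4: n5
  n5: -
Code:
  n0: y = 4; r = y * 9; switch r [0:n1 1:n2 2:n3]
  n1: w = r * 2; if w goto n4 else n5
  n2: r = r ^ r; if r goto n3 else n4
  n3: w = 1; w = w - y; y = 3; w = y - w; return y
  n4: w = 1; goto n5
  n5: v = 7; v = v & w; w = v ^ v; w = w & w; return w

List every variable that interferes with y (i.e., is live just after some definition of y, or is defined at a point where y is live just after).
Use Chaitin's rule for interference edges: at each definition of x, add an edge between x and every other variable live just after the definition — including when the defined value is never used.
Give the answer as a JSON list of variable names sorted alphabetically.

Block summaries:
  n0 def {r,y} use ∅
  n1 def {w} use {r}
  n2 def {r} use {r}
  n3 def {w,y} use {y}
  n4 def {w} use ∅
  n5 def {v,w} use {w}

Live sets:
  n0 li=∅ lo={r,y}
  n1 li={r} lo={w}
  n2 li={r,y} lo={y}
  n3 li={y} lo=∅
  n4 li=∅ lo={w}
  n5 li={w} lo=∅

Interference:
  r — {y}
  v — {w}
  w — {v,y}
  y — {r,w}

N(y) = ["r", "w"]

Answer: ["r", "w"]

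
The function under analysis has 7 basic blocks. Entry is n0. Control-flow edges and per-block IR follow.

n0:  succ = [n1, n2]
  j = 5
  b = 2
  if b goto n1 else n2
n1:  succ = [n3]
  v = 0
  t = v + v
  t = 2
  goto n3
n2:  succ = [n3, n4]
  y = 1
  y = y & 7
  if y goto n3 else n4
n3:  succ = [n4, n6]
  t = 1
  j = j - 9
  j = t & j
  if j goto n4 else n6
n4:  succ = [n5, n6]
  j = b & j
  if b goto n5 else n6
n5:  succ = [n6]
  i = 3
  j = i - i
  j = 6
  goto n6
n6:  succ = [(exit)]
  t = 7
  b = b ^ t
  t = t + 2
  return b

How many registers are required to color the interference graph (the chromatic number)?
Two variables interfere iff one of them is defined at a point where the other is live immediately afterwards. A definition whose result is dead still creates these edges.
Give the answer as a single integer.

Answer: 3

Analysis:
def/use:
  n0: def={b,j} ue=∅
  n1: def={t,v} ue=∅
  n2: def={y} ue=∅
  n3: def={j,t} ue={j}
  n4: def={j} ue={b,j}
  n5: def={i,j} ue=∅
  n6: def={b,t} ue={b}

Backward fixpoint:
  live n0: ∅→{b,j}
  live n1: {b,j}→{b,j}
  live n2: {b,j}→{b,j}
  live n3: {b,j}→{b,j}
  live n4: {b,j}→{b}
  live n5: {b}→{b}
  live n6: {b}→∅

Interference:
  b — {i,j,t,v,y}
  i — {b}
  j — {b,t,v,y}
  t — {b,j}
  v — {b,j}
  y — {b,j}

Chromatic number:
  clique {b,j,t} ⇒ need ≥ 3
  assign b→c0 i→c1 j→c1 t→c2 v→c2 y→c2 — no edge inside a register ⇒ χ ≤ 3
  χ = 3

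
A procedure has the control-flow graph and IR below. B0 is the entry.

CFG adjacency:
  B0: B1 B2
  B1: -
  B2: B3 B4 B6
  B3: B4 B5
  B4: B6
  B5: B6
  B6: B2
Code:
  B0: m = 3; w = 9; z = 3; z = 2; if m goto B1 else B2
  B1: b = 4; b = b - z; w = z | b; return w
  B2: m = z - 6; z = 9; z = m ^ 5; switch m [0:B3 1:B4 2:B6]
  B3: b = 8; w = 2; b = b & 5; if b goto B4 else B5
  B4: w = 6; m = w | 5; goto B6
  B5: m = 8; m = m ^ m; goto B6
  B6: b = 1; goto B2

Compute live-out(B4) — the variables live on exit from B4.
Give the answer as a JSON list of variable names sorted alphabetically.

Per-block:
  B0: def={m,w,z} ue=∅
  B1: def={b,w} ue={z}
  B2: def={m,z} ue={z}
  B3: def={b,w} ue=∅
  B4: def={m,w} ue=∅
  B5: def={m} ue=∅
  B6: def={b} ue=∅

Backward fixpoint:
  B0: in=∅ out={z}
  B1: in={z} out=∅
  B2: in={z} out={z}
  B3: in={z} out={z}
  B4: in={z} out={z}
  B5: in={z} out={z}
  B6: in={z} out={z}

live-out(B4) = ["z"]

Answer: ["z"]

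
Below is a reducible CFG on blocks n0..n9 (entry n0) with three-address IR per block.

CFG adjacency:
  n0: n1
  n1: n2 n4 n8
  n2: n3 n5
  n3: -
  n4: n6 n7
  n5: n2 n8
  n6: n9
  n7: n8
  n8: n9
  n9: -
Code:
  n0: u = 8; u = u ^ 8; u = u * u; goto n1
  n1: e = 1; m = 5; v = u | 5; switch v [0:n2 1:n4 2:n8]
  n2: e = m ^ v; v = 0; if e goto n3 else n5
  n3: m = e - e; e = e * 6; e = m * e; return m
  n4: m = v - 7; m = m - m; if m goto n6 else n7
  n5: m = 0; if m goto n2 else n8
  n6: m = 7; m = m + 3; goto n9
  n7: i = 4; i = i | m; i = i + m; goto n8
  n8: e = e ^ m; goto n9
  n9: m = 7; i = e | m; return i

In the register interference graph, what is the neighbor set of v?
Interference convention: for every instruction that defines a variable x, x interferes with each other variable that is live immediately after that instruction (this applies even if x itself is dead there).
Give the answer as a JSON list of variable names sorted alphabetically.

Answer: ["e", "m"]

Derivation:
def/use:
  n0: {u} / ∅
  n1: {e,m,v} / {u}
  n2: {e,v} / {m,v}
  n3: {e,m} / {e}
  n4: {m} / {v}
  n5: {m} / ∅
  n6: {m} / ∅
  n7: {i} / {m}
  n8: {e} / {e,m}
  n9: {i,m} / {e}

Backward fixpoint:
  n0 li=∅ lo={u}
  n1 li={u} lo={e,m,v}
  n2 li={m,v} lo={e,v}
  n3 li={e} lo=∅
  n4 li={e,v} lo={e,m}
  n5 li={e,v} lo={e,m,v}
  n6 li={e} lo={e}
  n7 li={e,m} lo={e,m}
  n8 li={e,m} lo={e}
  n9 li={e} lo=∅

Interfere edges:
  e: {i,m,u,v}
  i: {e,m}
  m: {e,i,u,v}
  u: {e,m}
  v: {e,m}

N(v) = ["e", "m"]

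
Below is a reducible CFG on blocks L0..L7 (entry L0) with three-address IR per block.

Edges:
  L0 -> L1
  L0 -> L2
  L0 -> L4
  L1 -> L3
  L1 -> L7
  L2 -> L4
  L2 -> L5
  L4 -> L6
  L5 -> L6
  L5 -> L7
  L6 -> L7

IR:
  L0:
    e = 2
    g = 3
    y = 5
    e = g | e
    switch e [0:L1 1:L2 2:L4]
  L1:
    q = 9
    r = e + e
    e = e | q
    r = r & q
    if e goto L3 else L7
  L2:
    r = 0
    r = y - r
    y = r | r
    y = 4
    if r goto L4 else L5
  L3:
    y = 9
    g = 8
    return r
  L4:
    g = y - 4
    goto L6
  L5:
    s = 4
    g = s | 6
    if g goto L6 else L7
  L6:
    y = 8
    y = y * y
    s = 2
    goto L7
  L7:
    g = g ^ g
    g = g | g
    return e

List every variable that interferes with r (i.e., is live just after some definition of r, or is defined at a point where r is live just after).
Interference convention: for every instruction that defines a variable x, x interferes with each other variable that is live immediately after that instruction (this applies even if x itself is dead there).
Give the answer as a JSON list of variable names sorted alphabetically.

Block summaries:
  L0: {e,g,y} / ∅
  L1: {e,q,r} / {e}
  L2: {r,y} / {y}
  L3: {g,y} / {r}
  L4: {g} / {y}
  L5: {g,s} / ∅
  L6: {s,y} / ∅
  L7: {g} / {e,g}

Backward fixpoint:
  L0: in=∅ out={e,g,y}
  L1: in={e,g} out={e,g,r}
  L2: in={e,y} out={e,y}
  L3: in={r} out=∅
  L4: in={e,y} out={e,g}
  L5: in={e} out={e,g}
  L6: in={e,g} out={e,g}
  L7: in={e,g} out=∅

Conflict graph:
  e: {g,q,r,s,y}
  g: {e,q,r,s,y}
  q: {e,g,r}
  r: {e,g,q,y}
  s: {e,g}
  y: {e,g,r}

N(r) = ["e", "g", "q", "y"]

Answer: ["e", "g", "q", "y"]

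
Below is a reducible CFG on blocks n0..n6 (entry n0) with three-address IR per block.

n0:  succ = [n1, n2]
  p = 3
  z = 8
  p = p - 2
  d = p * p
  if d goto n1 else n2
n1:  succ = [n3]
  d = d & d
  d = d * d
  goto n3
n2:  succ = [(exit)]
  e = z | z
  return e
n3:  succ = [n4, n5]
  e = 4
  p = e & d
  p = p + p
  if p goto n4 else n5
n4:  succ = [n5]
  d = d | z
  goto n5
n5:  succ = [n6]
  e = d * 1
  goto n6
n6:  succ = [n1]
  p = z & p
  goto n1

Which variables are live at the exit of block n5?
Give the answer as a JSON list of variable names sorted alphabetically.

Block summaries:
  n0: {d,p,z} / ∅
  n1: {d} / {d}
  n2: {e} / {z}
  n3: {e,p} / {d}
  n4: {d} / {d,z}
  n5: {e} / {d}
  n6: {p} / {p,z}

Liveness:
  n0 li=∅ lo={d,z}
  n1 li={d,z} lo={d,z}
  n2 li={z} lo=∅
  n3 li={d,z} lo={d,p,z}
  n4 li={d,p,z} lo={d,p,z}
  n5 li={d,p,z} lo={d,p,z}
  n6 li={d,p,z} lo={d,z}

live-out(n5) = ["d", "p", "z"]

Answer: ["d", "p", "z"]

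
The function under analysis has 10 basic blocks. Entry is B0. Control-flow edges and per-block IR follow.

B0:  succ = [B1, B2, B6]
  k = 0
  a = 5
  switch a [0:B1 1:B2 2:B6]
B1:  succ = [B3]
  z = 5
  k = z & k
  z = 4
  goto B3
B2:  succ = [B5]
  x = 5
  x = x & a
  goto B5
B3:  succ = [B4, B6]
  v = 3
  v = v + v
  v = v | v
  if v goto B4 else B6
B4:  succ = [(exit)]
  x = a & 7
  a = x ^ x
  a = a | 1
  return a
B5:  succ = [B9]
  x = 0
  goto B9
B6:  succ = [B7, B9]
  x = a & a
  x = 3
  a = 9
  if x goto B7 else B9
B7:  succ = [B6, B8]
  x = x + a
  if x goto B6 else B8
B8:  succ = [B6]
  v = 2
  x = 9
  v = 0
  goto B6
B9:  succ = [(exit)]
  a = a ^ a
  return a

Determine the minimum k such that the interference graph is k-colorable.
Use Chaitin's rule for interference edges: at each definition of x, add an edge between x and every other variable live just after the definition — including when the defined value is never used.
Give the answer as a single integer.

Answer: 3

Analysis:
def/use:
  B0: def={a,k} ue=∅
  B1: def={k,z} ue={k}
  B2: def={x} ue={a}
  B3: def={v} ue=∅
  B4: def={a,x} ue={a}
  B5: def={x} ue=∅
  B6: def={a,x} ue={a}
  B7: def={x} ue={a,x}
  B8: def={v,x} ue=∅
  B9: def={a} ue={a}

Live sets:
  live B0: ∅→{a,k}
  live B1: {a,k}→{a}
  live B2: {a}→{a}
  live B3: {a}→{a}
  live B4: {a}→∅
  live B5: {a}→{a}
  live B6: {a}→{a,x}
  live B7: {a,x}→{a}
  live B8: {a}→{a}
  live B9: {a}→∅

Interference:
  a: {k,v,x,z}
  k: {a,z}
  v: {a}
  x: {a}
  z: {a,k}

Chromatic number:
  {a,k,z} pairwise interfere (3-clique) ⇒ χ ≥ 3
  3-colouring: c0={a}  c1={k,v,x}  c2={z}
  χ = 3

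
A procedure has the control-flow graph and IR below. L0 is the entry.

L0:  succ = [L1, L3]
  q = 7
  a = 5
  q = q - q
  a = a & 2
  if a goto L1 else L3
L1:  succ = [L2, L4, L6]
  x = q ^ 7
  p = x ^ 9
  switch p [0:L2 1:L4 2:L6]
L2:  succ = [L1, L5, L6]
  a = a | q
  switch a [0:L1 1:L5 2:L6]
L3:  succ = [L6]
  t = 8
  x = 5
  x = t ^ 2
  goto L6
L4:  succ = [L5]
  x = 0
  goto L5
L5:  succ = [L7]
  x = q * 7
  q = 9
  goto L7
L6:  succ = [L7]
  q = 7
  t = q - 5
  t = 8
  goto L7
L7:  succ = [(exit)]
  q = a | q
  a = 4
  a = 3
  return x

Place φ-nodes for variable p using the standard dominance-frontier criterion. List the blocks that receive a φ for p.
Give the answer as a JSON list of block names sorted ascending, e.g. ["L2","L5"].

Answer: ["L1", "L6", "L7"]

Analysis:
idom tree: L1←L0 L2←L1 L3←L0 L4←L1 L5←L1 L6←L0 L7←L0
Dom∩ at merges:
  L1: preds {L0,L2}: {L0} ∩ {L0,L1,L2} = {L0}; idom=L0
  L5: preds {L2,L4}: {L0,L1,L2} ∩ {L0,L1,L4} = {L0,L1}; idom=L1
  L6: preds {L1,L2,L3}: {L0,L1} ∩ {L0,L1,L2} ∩ {L0,L3} = {L0}; idom=L0
  L7: preds {L5,L6}: {L0,L1,L5} ∩ {L0,L6} = {L0}; idom=L0

DF walk-up:
  join L1 pred L0: · stop@L0
  join L1 pred L2: L2→L1 stop@L0
  join L5 pred L2: L2 stop@L1
  join L5 pred L4: L4 stop@L1
  join L6 pred L1: L1 stop@L0
  join L6 pred L2: L2→L1 stop@L0
  join L6 pred L3: L3 stop@L0
  join L7 pred L5: L5→L1 stop@L0
  join L7 pred L6: L6 stop@L0
  L0 → ∅
  L1 → {L1,L6,L7}
  L2 → {L1,L5,L6}
  L3 → {L6}
  L4 → {L5}
  L5 → {L7}
  L6 → {L7}
  L7 → ∅

φ for p: defs {L1}
  DF⁺ = {L1,L6,L7}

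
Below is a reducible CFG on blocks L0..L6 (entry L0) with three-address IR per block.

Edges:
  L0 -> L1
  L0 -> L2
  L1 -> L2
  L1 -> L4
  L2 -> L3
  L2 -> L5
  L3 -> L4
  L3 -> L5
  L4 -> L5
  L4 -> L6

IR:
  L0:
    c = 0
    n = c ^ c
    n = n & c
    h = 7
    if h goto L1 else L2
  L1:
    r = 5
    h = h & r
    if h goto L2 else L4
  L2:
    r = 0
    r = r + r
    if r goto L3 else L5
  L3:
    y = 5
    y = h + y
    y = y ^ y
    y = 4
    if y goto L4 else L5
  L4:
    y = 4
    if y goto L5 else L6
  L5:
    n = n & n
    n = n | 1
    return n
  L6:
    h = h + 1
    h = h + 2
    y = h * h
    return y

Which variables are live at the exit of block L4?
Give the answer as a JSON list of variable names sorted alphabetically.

Answer: ["h", "n"]

Working:
def/use:
  L0: {c,h,n} / ∅
  L1: {h,r} / {h}
  L2: {r} / ∅
  L3: {y} / {h}
  L4: {y} / ∅
  L5: {n} / {n}
  L6: {h,y} / {h}

Liveness:
  live L0: ∅→{h,n}
  live L1: {h,n}→{h,n}
  live L2: {h,n}→{h,n}
  live L3: {h,n}→{h,n}
  live L4: {h,n}→{h,n}
  live L5: {n}→∅
  live L6: {h}→∅

live-out(L4) = ["h", "n"]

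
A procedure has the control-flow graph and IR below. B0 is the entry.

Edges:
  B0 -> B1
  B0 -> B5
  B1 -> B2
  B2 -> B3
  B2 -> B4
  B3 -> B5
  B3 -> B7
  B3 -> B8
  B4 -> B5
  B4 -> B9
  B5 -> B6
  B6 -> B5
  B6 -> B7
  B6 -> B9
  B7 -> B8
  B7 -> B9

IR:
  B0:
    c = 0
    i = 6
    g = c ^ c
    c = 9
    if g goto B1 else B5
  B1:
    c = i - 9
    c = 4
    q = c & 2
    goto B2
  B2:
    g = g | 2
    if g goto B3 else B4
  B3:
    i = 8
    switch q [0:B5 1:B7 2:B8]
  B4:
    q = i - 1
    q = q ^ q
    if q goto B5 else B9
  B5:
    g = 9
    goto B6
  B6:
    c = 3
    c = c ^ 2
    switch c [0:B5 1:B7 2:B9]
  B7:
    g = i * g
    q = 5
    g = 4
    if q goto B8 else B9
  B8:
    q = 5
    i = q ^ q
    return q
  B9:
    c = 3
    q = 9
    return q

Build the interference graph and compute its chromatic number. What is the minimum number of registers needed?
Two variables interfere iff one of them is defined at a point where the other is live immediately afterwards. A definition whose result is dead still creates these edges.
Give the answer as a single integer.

Answer: 3

Analysis:
def/use:
  B0: def={c,g,i} ue=∅
  B1: def={c,q} ue={i}
  B2: def={g} ue={g}
  B3: def={i} ue={q}
  B4: def={q} ue={i}
  B5: def={g} ue=∅
  B6: def={c} ue=∅
  B7: def={g,q} ue={g,i}
  B8: def={i,q} ue=∅
  B9: def={c,q} ue=∅

Liveness:
  live B0: ∅→{g,i}
  live B1: {g,i}→{g,i,q}
  live B2: {g,i,q}→{g,i,q}
  live B3: {g,q}→{g,i}
  live B4: {i}→{i}
  live B5: {i}→{g,i}
  live B6: {g,i}→{g,i}
  live B7: {g,i}→∅
  live B8: ∅→∅
  live B9: ∅→∅

Conflict graph:
  c — {g,i}
  g — {c,i,q}
  i — {c,g,q}
  q — {g,i}

Chromatic number:
  lower bound: {c,g,i} mutually conflict ⇒ χ ≥ 3
  assign c→c2 g→c0 i→c1 q→c2 — no edge inside a register ⇒ χ ≤ 3
  χ = 3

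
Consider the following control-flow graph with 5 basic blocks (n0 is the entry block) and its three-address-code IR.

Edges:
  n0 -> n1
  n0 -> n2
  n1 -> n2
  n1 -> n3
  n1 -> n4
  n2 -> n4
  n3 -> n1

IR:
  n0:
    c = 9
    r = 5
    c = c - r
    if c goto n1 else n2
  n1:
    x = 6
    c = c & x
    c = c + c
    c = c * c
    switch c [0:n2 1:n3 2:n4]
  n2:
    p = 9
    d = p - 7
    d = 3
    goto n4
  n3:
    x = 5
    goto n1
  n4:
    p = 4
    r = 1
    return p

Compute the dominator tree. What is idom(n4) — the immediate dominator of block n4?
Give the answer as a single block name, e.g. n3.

idom tree: n1←n0 n2←n0 n3←n1 n4←n0
Join-block Dom:
  n1: preds {n0,n3}: {n0} ∩ {n0,n1,n3} = {n0}; idom=n0
  n2: preds {n0,n1}: {n0} ∩ {n0,n1} = {n0}; idom=n0
  n4: preds {n1,n2}: {n0,n1} ∩ {n0,n2} = {n0}; idom=n0

idom(n4) = n0

Answer: n0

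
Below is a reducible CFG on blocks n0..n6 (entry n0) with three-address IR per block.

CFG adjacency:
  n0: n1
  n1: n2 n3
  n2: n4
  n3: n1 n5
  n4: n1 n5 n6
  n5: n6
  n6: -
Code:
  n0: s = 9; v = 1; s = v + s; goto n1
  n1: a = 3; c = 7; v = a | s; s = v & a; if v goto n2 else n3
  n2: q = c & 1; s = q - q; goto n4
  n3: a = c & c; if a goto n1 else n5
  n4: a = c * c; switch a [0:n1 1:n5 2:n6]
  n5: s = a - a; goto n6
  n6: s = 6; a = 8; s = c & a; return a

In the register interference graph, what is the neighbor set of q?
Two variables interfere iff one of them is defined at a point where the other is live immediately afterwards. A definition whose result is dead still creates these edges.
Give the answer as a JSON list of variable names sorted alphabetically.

Answer: ["c"]

Derivation:
Per-block:
  n0: {s,v} / ∅
  n1: {a,c,s,v} / {s}
  n2: {q,s} / {c}
  n3: {a} / {c}
  n4: {a} / {c}
  n5: {s} / {a}
  n6: {a,s} / {c}

Backward fixpoint:
  live n0: ∅→{s}
  live n1: {s}→{c,s}
  live n2: {c}→{c,s}
  live n3: {c,s}→{a,c,s}
  live n4: {c,s}→{a,c,s}
  live n5: {a,c}→{c}
  live n6: {c}→∅

Conflict graph:
  a: {c,s,v}
  c: {a,q,s,v}
  q: {c}
  s: {a,c,v}
  v: {a,c,s}

N(q) = ["c"]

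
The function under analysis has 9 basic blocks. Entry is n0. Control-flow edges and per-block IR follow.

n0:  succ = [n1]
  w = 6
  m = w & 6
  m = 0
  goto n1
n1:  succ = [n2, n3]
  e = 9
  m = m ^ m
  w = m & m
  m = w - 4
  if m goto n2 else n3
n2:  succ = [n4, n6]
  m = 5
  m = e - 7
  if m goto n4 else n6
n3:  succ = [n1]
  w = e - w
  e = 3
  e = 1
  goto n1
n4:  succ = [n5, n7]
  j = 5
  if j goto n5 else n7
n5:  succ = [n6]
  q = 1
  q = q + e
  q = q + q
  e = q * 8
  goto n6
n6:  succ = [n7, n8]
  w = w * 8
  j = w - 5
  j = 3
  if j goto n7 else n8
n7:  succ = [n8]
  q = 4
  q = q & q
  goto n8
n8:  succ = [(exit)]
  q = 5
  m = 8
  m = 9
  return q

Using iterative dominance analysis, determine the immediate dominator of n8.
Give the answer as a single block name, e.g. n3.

Answer: n2

Derivation:
idom tree: n1←n0 n2←n1 n3←n1 n4←n2 n5←n4 n6←n2 n7←n2 n8←n2
Dom∩ at merges:
  n1: preds {n0,n3}: {n0} ∩ {n0,n1,n3} = {n0}; idom=n0
  n6: preds {n2,n5}: {n0,n1,n2} ∩ {n0,n1,n2,n4,n5} = {n0,n1,n2}; idom=n2
  n7: preds {n4,n6}: {n0,n1,n2,n4} ∩ {n0,n1,n2,n6} = {n0,n1,n2}; idom=n2
  n8: preds {n6,n7}: {n0,n1,n2,n6} ∩ {n0,n1,n2,n7} = {n0,n1,n2}; idom=n2

idom(n8) = n2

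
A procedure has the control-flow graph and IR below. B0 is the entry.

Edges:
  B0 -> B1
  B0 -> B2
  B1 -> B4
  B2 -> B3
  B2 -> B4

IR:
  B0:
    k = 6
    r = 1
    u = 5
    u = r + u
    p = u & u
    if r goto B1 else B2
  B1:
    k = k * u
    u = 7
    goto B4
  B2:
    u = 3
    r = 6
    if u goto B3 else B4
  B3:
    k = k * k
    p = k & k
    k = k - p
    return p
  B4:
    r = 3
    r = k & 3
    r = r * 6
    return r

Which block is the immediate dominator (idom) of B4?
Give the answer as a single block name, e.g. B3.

Answer: B0

Analysis:
idom tree: B1←B0 B2←B0 B3←B2 B4←B0
Dom∩ at merges:
  B4: preds {B1,B2}: {B0,B1} ∩ {B0,B2} = {B0}; idom=B0

idom(B4) = B0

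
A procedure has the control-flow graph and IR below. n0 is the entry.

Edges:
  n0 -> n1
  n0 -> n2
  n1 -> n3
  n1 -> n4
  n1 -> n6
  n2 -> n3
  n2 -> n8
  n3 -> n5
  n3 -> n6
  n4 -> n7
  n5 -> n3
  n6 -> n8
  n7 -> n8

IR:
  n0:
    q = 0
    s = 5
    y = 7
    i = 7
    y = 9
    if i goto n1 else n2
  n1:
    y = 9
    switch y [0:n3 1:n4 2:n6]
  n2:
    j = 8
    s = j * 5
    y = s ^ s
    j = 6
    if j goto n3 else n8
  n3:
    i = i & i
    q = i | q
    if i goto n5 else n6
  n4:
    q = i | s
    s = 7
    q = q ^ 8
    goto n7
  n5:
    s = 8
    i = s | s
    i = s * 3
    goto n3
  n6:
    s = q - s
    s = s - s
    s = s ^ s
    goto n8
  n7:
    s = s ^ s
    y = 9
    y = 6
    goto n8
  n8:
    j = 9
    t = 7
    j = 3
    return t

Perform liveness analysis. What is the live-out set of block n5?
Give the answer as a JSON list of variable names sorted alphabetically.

def/use:
  n0: {i,q,s,y} / ∅
  n1: {y} / ∅
  n2: {j,s,y} / ∅
  n3: {i,q} / {i,q}
  n4: {q,s} / {i,s}
  n5: {i,s} / ∅
  n6: {s} / {q,s}
  n7: {s,y} / {s}
  n8: {j,t} / ∅

Liveness:
  n0: in=∅ out={i,q,s}
  n1: in={i,q,s} out={i,q,s}
  n2: in={i,q} out={i,q,s}
  n3: in={i,q,s} out={q,s}
  n4: in={i,s} out={s}
  n5: in={q} out={i,q,s}
  n6: in={q,s} out=∅
  n7: in={s} out=∅
  n8: in=∅ out=∅

live-out(n5) = ["i", "q", "s"]

Answer: ["i", "q", "s"]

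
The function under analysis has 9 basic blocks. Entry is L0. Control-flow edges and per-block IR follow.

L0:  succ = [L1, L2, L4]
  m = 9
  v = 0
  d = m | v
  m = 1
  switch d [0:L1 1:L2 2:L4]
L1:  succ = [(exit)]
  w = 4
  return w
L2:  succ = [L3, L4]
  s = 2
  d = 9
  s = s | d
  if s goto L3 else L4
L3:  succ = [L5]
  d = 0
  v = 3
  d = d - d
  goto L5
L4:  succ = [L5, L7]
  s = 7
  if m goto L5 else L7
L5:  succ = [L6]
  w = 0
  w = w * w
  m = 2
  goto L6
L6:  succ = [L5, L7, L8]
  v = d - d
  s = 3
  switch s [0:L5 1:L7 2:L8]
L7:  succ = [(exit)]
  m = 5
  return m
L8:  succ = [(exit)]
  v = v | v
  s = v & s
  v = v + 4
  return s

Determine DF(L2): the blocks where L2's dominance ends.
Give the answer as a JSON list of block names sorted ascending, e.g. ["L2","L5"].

idom tree: L1←L0 L2←L0 L3←L2 L4←L0 L5←L0 L6←L5 L7←L0 L8←L6
Dom∩ at merges:
  L4: preds {L0,L2}: {L0} ∩ {L0,L2} = {L0}; idom=L0
  L5: preds {L3,L4,L6}: {L0,L2,L3} ∩ {L0,L4} ∩ {L0,L5,L6} = {L0}; idom=L0
  L7: preds {L4,L6}: {L0,L4} ∩ {L0,L5,L6} = {L0}; idom=L0

Frontier:
  L4←L0: walk · to L0
  L4←L2: walk L2 to L0
  L5←L3: walk L3→L2 to L0
  L5←L4: walk L4 to L0
  L5←L6: walk L6→L5 to L0
  L7←L4: walk L4 to L0
  L7←L6: walk L6→L5 to L0
  L0 → ∅
  L1 → ∅
  L2 → {L4,L5}
  L3 → {L5}
  L4 → {L5,L7}
  L5 → {L5,L7}
  L6 → {L5,L7}
  L7 → ∅
  L8 → ∅

DF(L2) = ["L4", "L5"]

Answer: ["L4", "L5"]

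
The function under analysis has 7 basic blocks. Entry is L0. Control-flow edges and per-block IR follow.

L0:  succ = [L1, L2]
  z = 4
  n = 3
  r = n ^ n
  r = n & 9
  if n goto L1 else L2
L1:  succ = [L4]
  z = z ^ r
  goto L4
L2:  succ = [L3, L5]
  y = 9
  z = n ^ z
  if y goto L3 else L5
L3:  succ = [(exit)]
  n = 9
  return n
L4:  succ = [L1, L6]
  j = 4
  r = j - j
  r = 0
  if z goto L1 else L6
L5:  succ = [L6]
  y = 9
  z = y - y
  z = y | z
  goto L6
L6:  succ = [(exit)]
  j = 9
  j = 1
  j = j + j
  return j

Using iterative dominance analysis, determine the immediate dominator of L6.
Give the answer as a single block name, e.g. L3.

idom tree: L1←L0 L2←L0 L3←L2 L4←L1 L5←L2 L6←L0
Dom∩ at merges:
  L1: preds {L0,L4}: {L0} ∩ {L0,L1,L4} = {L0}; idom=L0
  L6: preds {L4,L5}: {L0,L1,L4} ∩ {L0,L2,L5} = {L0}; idom=L0

idom(L6) = L0

Answer: L0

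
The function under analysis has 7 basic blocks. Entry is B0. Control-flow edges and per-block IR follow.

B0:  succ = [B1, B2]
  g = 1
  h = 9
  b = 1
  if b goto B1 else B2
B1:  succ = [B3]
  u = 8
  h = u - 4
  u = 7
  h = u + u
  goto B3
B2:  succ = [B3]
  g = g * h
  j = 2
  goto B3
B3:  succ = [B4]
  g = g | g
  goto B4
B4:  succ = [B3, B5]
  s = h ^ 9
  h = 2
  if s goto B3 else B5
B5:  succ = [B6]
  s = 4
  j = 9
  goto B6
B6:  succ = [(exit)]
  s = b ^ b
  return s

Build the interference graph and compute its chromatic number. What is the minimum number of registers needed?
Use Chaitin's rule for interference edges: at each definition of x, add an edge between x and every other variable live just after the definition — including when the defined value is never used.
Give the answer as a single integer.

Answer: 4

Analysis:
Block summaries:
  B0 def {b,g,h} use ∅
  B1 def {h,u} use ∅
  B2 def {g,j} use {g,h}
  B3 def {g} use {g}
  B4 def {h,s} use {h}
  B5 def {j,s} use ∅
  B6 def {s} use {b}

Liveness:
  B0: in=∅ out={b,g,h}
  B1: in={b,g} out={b,g,h}
  B2: in={b,g,h} out={b,g,h}
  B3: in={b,g,h} out={b,g,h}
  B4: in={b,g,h} out={b,g,h}
  B5: in={b} out={b}
  B6: in={b} out=∅

Interfere edges:
  b: {g,h,j,s,u}
  g: {b,h,j,s,u}
  h: {b,g,j,s}
  j: {b,g,h}
  s: {b,g,h}
  u: {b,g}

Chromatic number:
  {b,g,h,j} pairwise interfere (4-clique) ⇒ χ ≥ 4
  assign b→r0 g→r1 h→r2 j→r3 s→r3 u→r2 — no edge inside a register ⇒ χ ≤ 4
  χ = 4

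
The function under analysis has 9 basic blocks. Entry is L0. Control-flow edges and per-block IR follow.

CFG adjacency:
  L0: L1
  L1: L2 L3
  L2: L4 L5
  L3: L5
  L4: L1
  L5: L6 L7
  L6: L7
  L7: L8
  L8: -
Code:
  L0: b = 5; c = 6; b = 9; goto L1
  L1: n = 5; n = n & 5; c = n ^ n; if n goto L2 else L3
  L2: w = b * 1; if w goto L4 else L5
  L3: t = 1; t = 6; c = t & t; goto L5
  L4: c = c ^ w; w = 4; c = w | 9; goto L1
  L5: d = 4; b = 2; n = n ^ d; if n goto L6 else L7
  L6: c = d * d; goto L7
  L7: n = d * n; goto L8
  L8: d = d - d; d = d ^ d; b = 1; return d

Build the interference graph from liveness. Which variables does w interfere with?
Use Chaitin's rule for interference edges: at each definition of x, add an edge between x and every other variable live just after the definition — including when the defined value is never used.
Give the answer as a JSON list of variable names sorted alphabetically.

Answer: ["b", "c", "n"]

Derivation:
def/use:
  L0 def {b,c} use ∅
  L1 def {c,n} use ∅
  L2 def {w} use {b}
  L3 def {c,t} use ∅
  L4 def {c,w} use {c,w}
  L5 def {b,d,n} use {n}
  L6 def {c} use {d}
  L7 def {n} use {d,n}
  L8 def {b,d} use {d}

Liveness:
  L0: in=∅ out={b}
  L1: in={b} out={b,c,n}
  L2: in={b,c,n} out={b,c,n,w}
  L3: in={n} out={n}
  L4: in={b,c,w} out={b}
  L5: in={n} out={d,n}
  L6: in={d,n} out={d,n}
  L7: in={d,n} out={d}
  L8: in={d} out=∅

Interfere edges:
  b: {c,d,n,w}
  c: {b,d,n,w}
  d: {b,c,n}
  n: {b,c,d,t,w}
  t: {n}
  w: {b,c,n}

N(w) = ["b", "c", "n"]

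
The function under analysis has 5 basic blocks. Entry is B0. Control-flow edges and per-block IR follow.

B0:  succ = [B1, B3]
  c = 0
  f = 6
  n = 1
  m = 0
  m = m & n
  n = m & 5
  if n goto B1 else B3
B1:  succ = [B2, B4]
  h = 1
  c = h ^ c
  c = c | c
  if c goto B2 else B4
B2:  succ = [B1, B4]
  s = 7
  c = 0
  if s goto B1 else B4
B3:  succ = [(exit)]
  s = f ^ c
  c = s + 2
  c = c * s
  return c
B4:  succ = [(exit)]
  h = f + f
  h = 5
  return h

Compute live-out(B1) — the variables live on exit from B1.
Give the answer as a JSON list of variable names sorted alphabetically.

Per-block:
  B0: {c,f,m,n} / ∅
  B1: {c,h} / {c}
  B2: {c,s} / ∅
  B3: {c,s} / {c,f}
  B4: {h} / {f}

Backward fixpoint:
  B0: in=∅ out={c,f}
  B1: in={c,f} out={f}
  B2: in={f} out={c,f}
  B3: in={c,f} out=∅
  B4: in={f} out=∅

live-out(B1) = ["f"]

Answer: ["f"]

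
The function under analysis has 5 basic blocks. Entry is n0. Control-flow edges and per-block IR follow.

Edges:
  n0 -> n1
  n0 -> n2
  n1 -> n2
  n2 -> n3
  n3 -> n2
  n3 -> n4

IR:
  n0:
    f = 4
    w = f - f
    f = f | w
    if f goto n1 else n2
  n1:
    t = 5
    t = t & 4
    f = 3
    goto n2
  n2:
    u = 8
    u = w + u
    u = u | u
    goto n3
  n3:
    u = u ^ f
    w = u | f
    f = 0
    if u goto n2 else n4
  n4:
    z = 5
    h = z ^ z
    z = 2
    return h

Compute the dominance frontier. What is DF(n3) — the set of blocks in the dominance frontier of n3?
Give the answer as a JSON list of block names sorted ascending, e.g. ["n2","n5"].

idom tree: n1←n0 n2←n0 n3←n2 n4←n3
Dom at joins:
  n2: preds {n0,n1,n3}: {n0} ∩ {n0,n1} ∩ {n0,n2,n3} = {n0}; idom=n0

Frontier:
  join n2 pred n0: · stop@n0
  join n2 pred n1: n1 stop@n0
  join n2 pred n3: n3→n2 stop@n0
  DF(n0)=∅
  DF(n1)={n2}
  DF(n2)={n2}
  DF(n3)={n2}
  DF(n4)=∅

DF(n3) = ["n2"]

Answer: ["n2"]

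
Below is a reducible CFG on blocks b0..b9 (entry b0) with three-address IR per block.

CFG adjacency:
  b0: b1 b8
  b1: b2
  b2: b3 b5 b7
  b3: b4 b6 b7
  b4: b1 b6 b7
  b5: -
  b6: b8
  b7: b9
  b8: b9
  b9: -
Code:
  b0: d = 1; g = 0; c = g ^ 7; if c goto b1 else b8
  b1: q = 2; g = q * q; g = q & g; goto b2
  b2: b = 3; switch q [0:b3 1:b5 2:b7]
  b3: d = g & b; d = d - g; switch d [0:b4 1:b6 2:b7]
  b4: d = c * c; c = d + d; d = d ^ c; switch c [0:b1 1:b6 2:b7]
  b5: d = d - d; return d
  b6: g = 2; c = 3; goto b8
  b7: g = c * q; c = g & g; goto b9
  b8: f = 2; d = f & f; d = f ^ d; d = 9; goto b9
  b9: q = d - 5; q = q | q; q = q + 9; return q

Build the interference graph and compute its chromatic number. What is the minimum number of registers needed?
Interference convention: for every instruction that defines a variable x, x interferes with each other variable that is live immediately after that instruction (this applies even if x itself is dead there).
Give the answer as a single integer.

Answer: 5

Working:
Per-block:
  b0 def {c,d,g} use ∅
  b1 def {g,q} use ∅
  b2 def {b} use {q}
  b3 def {d} use {b,g}
  b4 def {c,d} use {c}
  b5 def {d} use {d}
  b6 def {c,g} use ∅
  b7 def {c,g} use {c,q}
  b8 def {d,f} use ∅
  b9 def {q} use {d}

Backward fixpoint:
  b0: in=∅ out={c,d}
  b1: in={c,d} out={c,d,g,q}
  b2: in={c,d,g,q} out={b,c,d,g,q}
  b3: in={b,c,g,q} out={c,d,q}
  b4: in={c,q} out={c,d,q}
  b5: in={d} out=∅
  b6: in=∅ out=∅
  b7: in={c,d,q} out={d}
  b8: in=∅ out={d}
  b9: in={d} out=∅

Interference:
  b: {c,d,g,q}
  c: {b,d,g,q}
  d: {b,c,f,g,q}
  f: {d}
  g: {b,c,d,q}
  q: {b,c,d,g}

Registers:
  {b,c,d,g,q} pairwise interfere (5-clique) ⇒ χ ≥ 5
  assign b→c1 c→c2 d→c0 f→c1 g→c3 q→c4 — no edge inside a register ⇒ χ ≤ 5
  χ = 5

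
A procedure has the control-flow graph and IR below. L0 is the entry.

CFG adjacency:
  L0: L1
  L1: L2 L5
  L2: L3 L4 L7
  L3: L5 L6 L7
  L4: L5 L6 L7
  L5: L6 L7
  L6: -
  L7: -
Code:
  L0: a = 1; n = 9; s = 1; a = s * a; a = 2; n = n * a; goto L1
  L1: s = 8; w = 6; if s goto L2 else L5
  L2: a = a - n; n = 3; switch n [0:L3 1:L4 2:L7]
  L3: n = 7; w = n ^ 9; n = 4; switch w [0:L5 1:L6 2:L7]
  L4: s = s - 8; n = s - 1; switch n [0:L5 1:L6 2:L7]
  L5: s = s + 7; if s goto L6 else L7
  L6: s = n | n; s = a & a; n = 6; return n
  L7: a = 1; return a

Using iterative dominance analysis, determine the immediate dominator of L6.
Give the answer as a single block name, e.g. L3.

idom tree: L1←L0 L2←L1 L3←L2 L4←L2 L5←L1 L6←L1 L7←L1
Join-block Dom:
  L5: preds {L1,L3,L4}: {L0,L1} ∩ {L0,L1,L2,L3} ∩ {L0,L1,L2,L4} = {L0,L1}; idom=L1
  L6: preds {L3,L4,L5}: {L0,L1,L2,L3} ∩ {L0,L1,L2,L4} ∩ {L0,L1,L5} = {L0,L1}; idom=L1
  L7: preds {L2,L3,L4,L5}: {L0,L1,L2} ∩ {L0,L1,L2,L3} ∩ {L0,L1,L2,L4} ∩ {L0,L1,L5} = {L0,L1}; idom=L1

idom(L6) = L1

Answer: L1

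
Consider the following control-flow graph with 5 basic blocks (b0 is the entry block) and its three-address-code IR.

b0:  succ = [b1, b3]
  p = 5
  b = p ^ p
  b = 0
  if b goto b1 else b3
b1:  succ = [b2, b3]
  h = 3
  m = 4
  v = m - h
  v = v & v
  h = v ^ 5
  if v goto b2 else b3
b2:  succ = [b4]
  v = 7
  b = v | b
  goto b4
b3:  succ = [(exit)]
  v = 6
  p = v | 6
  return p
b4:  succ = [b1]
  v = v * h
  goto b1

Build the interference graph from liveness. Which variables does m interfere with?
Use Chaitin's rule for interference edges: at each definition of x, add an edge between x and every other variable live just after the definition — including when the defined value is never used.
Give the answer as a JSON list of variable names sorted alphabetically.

def/use:
  b0 def {b,p} use ∅
  b1 def {h,m,v} use ∅
  b2 def {b,v} use {b}
  b3 def {p,v} use ∅
  b4 def {v} use {h,v}

Backward fixpoint:
  b0 li=∅ lo={b}
  b1 li={b} lo={b,h}
  b2 li={b,h} lo={b,h,v}
  b3 li=∅ lo=∅
  b4 li={b,h,v} lo={b}

Interference:
  b↔{h,m,v}
  h↔{b,m,v}
  m↔{b,h}
  p↔∅
  v↔{b,h}

N(m) = ["b", "h"]

Answer: ["b", "h"]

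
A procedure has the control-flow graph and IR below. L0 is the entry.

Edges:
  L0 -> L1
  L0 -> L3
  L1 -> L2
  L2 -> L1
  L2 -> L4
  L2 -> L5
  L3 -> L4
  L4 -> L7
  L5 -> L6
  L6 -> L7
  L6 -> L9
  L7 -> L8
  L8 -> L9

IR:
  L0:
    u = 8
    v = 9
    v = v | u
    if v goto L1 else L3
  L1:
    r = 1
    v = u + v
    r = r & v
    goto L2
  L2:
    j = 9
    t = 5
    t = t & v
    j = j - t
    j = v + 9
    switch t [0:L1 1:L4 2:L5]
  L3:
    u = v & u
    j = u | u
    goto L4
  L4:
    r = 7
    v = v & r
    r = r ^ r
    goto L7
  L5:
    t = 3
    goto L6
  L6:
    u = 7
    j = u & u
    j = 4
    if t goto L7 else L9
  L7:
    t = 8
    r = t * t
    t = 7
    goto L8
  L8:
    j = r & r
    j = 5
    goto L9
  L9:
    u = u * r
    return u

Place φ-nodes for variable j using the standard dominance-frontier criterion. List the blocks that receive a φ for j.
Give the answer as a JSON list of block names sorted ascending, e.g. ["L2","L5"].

idom tree: L1←L0 L2←L1 L3←L0 L4←L0 L5←L2 L6←L5 L7←L0 L8←L7 L9←L0
Dom at joins:
  L1: preds {L0,L2}: {L0} ∩ {L0,L1,L2} = {L0}; idom=L0
  L4: preds {L2,L3}: {L0,L1,L2} ∩ {L0,L3} = {L0}; idom=L0
  L7: preds {L4,L6}: {L0,L4} ∩ {L0,L1,L2,L5,L6} = {L0}; idom=L0
  L9: preds {L6,L8}: {L0,L1,L2,L5,L6} ∩ {L0,L7,L8} = {L0}; idom=L0

Frontier:
  join L1 pred L0: · stop@L0
  join L1 pred L2: L2→L1 stop@L0
  join L4 pred L2: L2→L1 stop@L0
  join L4 pred L3: L3 stop@L0
  join L7 pred L4: L4 stop@L0
  join L7 pred L6: L6→L5→L2→L1 stop@L0
  join L9 pred L6: L6→L5→L2→L1 stop@L0
  join L9 pred L8: L8→L7 stop@L0
  DF(L0)=∅
  DF(L1)={L1,L4,L7,L9}
  DF(L2)={L1,L4,L7,L9}
  DF(L3)={L4}
  DF(L4)={L7}
  DF(L5)={L7,L9}
  DF(L6)={L7,L9}
  DF(L7)={L9}
  DF(L8)={L9}
  DF(L9)=∅

φ for j: defs {L2,L3,L6,L8}
  DF⁺ = {L1,L4,L7,L9}

Answer: ["L1", "L4", "L7", "L9"]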